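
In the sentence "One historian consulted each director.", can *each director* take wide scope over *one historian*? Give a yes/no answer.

Yes

Both DPs are arguments of the same predicate; there is no clause or island boundary between them.
Ordinary QR to a clause-peripheral position gives the wide-scope LF for the lower DP.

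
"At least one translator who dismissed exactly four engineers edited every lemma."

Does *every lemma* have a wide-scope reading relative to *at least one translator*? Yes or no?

Yes

*every lemma* is a matrix argument; only *at least one translator* is modified by the relative clause *who dismissed exactly four engineers*, so the RC island is irrelevant to the target quantifier.
With no island boundary between them, the object can take inverse scope over the subject via ordinary QR within the clause.
So *every lemma* > *at least one translator* is among the available readings.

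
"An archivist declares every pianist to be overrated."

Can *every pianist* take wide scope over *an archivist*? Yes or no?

Yes

*every pianist* is the subject of an ECM infinitive — the infinitival complement of an ECM verb is not a scope island, so *every pianist* can raise into the matrix clause.
Ordinary QR to a clause-peripheral position gives the wide-scope LF for the lower DP.
Both orderings are possible: *an archivist* > *every pianist* and *every pianist* > *an archivist*.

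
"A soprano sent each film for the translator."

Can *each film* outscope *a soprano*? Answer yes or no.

Yes

Both DPs are arguments of the same predicate; there is no clause or island boundary between them.
Ordinary QR to a clause-peripheral position gives the wide-scope LF for the lower DP.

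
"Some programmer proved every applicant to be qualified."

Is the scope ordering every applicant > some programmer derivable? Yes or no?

This is an ECM construction: *every applicant* is the infinitival subject, Case-marked by the matrix verb, and the infinitive is transparent for QR.
No island intervenes, so both surface and inverse scope are derivable.

Yes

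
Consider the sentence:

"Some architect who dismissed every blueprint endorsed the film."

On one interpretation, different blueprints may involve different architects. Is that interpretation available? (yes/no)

This is the *every blueprint* > *some architect* reading.
Structurally, *every blueprint* is inside the relative clause *who dismissed every blueprint*.
Relative clauses are scope islands: a quantifier cannot QR out of a relative clause to take scope in the matrix clause.
So *every blueprint* cannot raise high enough to outscope *some architect*; only the surface ordering *some architect* > *every blueprint* is available.

No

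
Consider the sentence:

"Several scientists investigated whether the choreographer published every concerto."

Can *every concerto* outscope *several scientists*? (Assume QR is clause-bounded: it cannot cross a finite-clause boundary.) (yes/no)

No

The target quantifier *every concerto* is part of the embedded question *whether the choreographer published every concerto*.
The wh-island constraint blocks QR out of an embedded interrogative.
Hence only narrow scope for *every concerto* (under *several scientists*) survives.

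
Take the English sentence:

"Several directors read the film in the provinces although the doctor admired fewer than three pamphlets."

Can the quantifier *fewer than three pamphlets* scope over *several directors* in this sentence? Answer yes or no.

No

Structurally, *fewer than three pamphlets* is inside the adjunct clause *although the doctor admired fewer than three pamphlets*.
Since the clause is an adjunct (not a complement), the Adjunct Condition blocks QR across its edge.
So the wide-scope reading for *fewer than three pamphlets* is blocked.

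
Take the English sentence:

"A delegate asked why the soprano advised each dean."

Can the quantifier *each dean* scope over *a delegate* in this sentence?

*each dean* occurs within the embedded question *why the soprano advised each dean*.
QR across an interrogative CP boundary is ruled out as a wh-island violation.
So *each dean* cannot raise to a position above *a delegate*.
(Only the surface reading survives: one fixed delegate with respect to all the relevant deans.)

No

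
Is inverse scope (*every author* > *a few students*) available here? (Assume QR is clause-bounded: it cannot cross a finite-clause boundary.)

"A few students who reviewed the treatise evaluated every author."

*every author* sits in the matrix clause, not in the relative clause on *a few students*.
With no island boundary between them, the object can take inverse scope over the subject via ordinary QR within the clause.
Both orderings are possible: *a few students* > *every author* and *every author* > *a few students*.

Yes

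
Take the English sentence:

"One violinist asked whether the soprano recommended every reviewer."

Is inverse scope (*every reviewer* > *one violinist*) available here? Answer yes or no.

The target quantifier *every reviewer* is part of the embedded question *whether the soprano recommended every reviewer*.
Embedded questions are wh-islands: a quantifier inside an indirect question cannot QR into the matrix clause.
So *every reviewer* cannot raise to a position above *one violinist*.
(Only the surface reading survives: one fixed violinist with respect to all the relevant reviewers.)

No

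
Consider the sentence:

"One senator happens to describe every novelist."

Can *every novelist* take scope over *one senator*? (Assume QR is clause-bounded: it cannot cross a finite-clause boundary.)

*every novelist* is inside a raising infinitive, which is transparent to QR (no CP barrier), so it behaves as a matrix argument.
No island intervenes, so both surface and inverse scope are derivable.
So *every novelist* > *one senator* is among the available readings.

Yes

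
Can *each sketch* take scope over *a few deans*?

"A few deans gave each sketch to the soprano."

Both DPs are arguments of the same predicate; there is no clause or island boundary between them.
Ordinary QR to a clause-peripheral position gives the wide-scope LF for the lower DP.

Yes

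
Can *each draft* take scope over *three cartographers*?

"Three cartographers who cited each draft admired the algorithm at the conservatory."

No

*each draft* occurs within the relative clause *who cited each draft*.
The relative clause forms an island for QR, so the quantifier is confined to the head noun's restrictor.
*each draft* is confined to the island and cannot take scope over *three cartographers*.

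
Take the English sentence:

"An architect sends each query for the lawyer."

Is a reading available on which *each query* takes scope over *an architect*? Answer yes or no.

*each query* is the matrix object and *an architect* the matrix subject; the two are clausemates.
With no island boundary between them, the object can take inverse scope over the subject via ordinary QR within the clause.

Yes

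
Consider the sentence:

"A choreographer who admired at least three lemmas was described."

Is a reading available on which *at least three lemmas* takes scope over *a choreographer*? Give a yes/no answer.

*at least three lemmas* occurs within the relative clause *who admired at least three lemmas*.
Quantifiers inside a relative clause are trapped there; the RC boundary blocks QR.
So *at least three lemmas* cannot raise high enough to outscope *a choreographer*; only the surface ordering *a choreographer* > *at least three lemmas* is available.

No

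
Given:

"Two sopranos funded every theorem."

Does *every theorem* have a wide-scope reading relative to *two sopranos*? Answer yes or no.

Yes

*every theorem* and *two sopranos* are in the same minimal clause.
Ordinary QR to a clause-peripheral position gives the wide-scope LF for the lower DP.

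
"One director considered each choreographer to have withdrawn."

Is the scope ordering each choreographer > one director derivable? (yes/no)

Yes

This is an ECM construction: *each choreographer* is the infinitival subject, Case-marked by the matrix verb, and the infinitive is transparent for QR.
Ordinary QR to a clause-peripheral position gives the wide-scope LF for the lower DP.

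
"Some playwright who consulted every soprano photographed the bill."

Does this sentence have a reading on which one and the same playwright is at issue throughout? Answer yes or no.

Yes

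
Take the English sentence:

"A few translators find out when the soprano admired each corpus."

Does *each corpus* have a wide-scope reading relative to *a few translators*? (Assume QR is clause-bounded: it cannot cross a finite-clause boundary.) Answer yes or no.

No

The target quantifier *each corpus* is part of the embedded question *when the soprano admired each corpus*.
The wh-island constraint blocks QR out of an embedded interrogative.
There is no licit LF on which *each corpus* c-commands *a few translators*.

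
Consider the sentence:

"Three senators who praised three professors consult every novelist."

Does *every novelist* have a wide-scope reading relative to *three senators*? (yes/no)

*every novelist* sits in the matrix clause, not in the relative clause on *three senators*.
Ordinary QR to a clause-peripheral position gives the wide-scope LF for the lower DP.

Yes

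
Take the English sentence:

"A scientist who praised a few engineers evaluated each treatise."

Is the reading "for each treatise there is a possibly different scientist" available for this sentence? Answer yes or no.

The paraphrase describes the scope ordering *each treatise* > *a scientist*.
The RC *who praised a few engineers* is an island, but *each treatise* is not inside it — it is the matrix object, a clausemate of *a scientist*.
No island intervenes, so both surface and inverse scope are derivable.

Yes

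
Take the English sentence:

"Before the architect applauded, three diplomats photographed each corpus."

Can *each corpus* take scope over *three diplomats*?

Yes

*each corpus* is a matrix argument; the adjunct is an island but the target quantifier is outside it.
With no island boundary between them, the object can take inverse scope over the subject via ordinary QR within the clause.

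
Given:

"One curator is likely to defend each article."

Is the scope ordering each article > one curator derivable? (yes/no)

Yes

*each article* is inside a raising infinitive, which is transparent to QR (no CP barrier), so it behaves as a matrix argument.
Since no island is crossed, the inverse ordering is licensed alongside surface scope.
So *each article* > *one curator* is among the available readings.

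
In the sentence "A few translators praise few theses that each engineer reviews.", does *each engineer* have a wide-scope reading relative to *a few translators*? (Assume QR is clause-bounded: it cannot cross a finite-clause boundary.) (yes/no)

*each engineer* occurs within the relative clause *that each engineer reviews* modifying *few theses*.
QR out of a relative clause is ruled out by the relative-clause island constraint.
*each engineer* > *a few translators* would require crossing that boundary, which is illicit.

No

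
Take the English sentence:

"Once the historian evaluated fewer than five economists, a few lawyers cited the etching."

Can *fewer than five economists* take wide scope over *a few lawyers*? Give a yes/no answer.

No

Structurally, *fewer than five economists* is inside the adjunct clause *once the historian evaluated fewer than five economists*.
Adverbial clauses are not L-marked, so they are barriers for QR — the quantifier cannot escape the adjunct.
So the wide-scope reading for *fewer than five economists* is blocked.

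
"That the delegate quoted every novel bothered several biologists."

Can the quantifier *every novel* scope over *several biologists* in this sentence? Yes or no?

*every novel* is embedded in the sentential subject *that the delegate quoted every novel*.
The subject-island constraint blocks QR out of a clausal subject.
So the wide-scope reading for *every novel* is blocked.

No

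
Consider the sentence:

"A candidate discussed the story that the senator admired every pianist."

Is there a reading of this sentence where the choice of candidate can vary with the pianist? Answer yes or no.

The described interpretation is the *every pianist* > *a candidate* scoping.
The target quantifier *every pianist* is part of the complex NP *the story that the senator admired every pianist*.
A that-clause complement to a noun is an island; QR cannot cross the NP boundary.
Hence only narrow scope for *every pianist* (under *a candidate*) survives.

No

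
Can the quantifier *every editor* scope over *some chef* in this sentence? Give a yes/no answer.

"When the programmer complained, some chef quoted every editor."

Yes

The adjunct island is irrelevant here — *every editor* and *some chef* are both in the matrix clause.
With no island boundary between them, the object can take inverse scope over the subject via ordinary QR within the clause.
The sentence is scopally ambiguous between *some chef* > *every editor* and *every editor* > *some chef*.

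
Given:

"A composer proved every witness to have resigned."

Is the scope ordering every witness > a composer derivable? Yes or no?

ECM infinitives lack a CP barrier, so *every witness* can QR over the matrix subject *a composer*.
QR within a single clause is free, so the lower quantifier may take scope over the higher one.
The sentence is scopally ambiguous between *a composer* > *every witness* and *every witness* > *a composer*.

Yes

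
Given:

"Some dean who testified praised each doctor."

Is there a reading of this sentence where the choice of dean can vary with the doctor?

This is the *each doctor* > *some dean* reading.
Although the sentence contains a relative clause (*who testified*), *each doctor* is outside it, in the matrix VP.
Nothing blocks QR of the lower DP to a position above the higher one, so inverse scope is available.

Yes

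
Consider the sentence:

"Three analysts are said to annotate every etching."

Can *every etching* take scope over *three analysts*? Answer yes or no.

Yes

The matrix predicate is a raising verb, whose infinitival complement is not a scope island — *every etching* can QR into the matrix clause.
Clause-internal QR can adjoin the lower DP above the subject, yielding the inverse reading.
Both orderings are possible: *three analysts* > *every etching* and *every etching* > *three analysts*.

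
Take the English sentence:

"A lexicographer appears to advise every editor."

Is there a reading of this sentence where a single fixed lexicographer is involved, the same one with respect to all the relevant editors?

Yes

This is the *a lexicographer* > *every editor* reading.
That is the surface-scope ordering, which is always one of the available readings — island constraints only ever restrict inverse scope.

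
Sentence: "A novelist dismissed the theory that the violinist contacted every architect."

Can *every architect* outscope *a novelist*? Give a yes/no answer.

No

The DP *every architect* is contained in the complex NP *the theory that the violinist contacted every architect*.
The complex NP is opaque for QR — the quantifier is frozen inside the noun's complement.
*every architect* > *a novelist* would require crossing that boundary, which is illicit.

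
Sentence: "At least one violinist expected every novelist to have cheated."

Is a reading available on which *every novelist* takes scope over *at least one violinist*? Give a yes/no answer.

Yes

*every novelist* is an ECM subject; ECM complements are not islands, and the embedded quantifier may take matrix scope.
Nothing blocks QR of the lower DP to a position above the higher one, so inverse scope is available.
So *every novelist* > *at least one violinist* is among the available readings.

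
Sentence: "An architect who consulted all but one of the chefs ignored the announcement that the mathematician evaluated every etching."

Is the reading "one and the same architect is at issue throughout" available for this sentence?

That reading corresponds to *an architect* > *every etching*.
Surface scope (*an architect* > *every etching*) is always derivable; islands only block QR, not in-situ interpretation.

Yes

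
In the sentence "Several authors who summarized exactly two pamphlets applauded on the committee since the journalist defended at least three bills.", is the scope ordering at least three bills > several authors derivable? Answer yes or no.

No

*at least three bills* occurs within the adjunct clause *since the journalist defended at least three bills*.
Adjunct clauses are scope islands: a quantifier inside an adjunct cannot raise into the matrix clause.
The inverse ordering *at least three bills* > *several authors* is therefore underivable.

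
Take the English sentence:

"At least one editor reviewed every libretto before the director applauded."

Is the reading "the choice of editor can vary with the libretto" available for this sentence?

Yes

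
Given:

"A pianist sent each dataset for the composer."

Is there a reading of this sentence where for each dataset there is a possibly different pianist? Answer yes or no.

Yes

The described interpretation is the *each dataset* > *a pianist* scoping.
Both DPs are arguments of the same predicate; there is no clause or island boundary between them.
Since no island is crossed, the inverse ordering is licensed alongside surface scope.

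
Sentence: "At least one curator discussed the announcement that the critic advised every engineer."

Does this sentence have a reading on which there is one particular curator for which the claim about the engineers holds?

The described interpretation is the *at least one curator* > *every engineer* scoping.
That is the surface-scope ordering, which is always one of the available readings — island constraints only ever restrict inverse scope.

Yes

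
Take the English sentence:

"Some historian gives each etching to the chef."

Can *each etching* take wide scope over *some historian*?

Yes

*each etching* and *some historian* are in the same minimal clause.
Ordinary QR to a clause-peripheral position gives the wide-scope LF for the lower DP.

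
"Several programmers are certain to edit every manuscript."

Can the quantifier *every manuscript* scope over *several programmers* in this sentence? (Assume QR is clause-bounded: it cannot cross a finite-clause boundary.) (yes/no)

The matrix predicate is a raising verb, whose infinitival complement is not a scope island — *every manuscript* can QR into the matrix clause.
Ordinary QR to a clause-peripheral position gives the wide-scope LF for the lower DP.

Yes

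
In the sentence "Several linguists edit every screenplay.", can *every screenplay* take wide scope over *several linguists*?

*every screenplay* is the matrix object and *several linguists* the matrix subject; the two are clausemates.
Ordinary QR to a clause-peripheral position gives the wide-scope LF for the lower DP.

Yes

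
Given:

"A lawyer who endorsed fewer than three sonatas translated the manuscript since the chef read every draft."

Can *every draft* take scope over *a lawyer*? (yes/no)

Structurally, *every draft* is inside the adjunct clause *since the chef read every draft*.
The adjunct-island constraint bars QR out of an adverbial clause.
*every draft* > *a lawyer* would require crossing that boundary, which is illicit.

No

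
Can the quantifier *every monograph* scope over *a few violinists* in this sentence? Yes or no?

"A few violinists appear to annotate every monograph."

Yes

*every monograph* is the object of the infinitival complement of a raising predicate; raising infinitives are transparent for QR, so the two DPs are in effect clausemates.
Nothing blocks QR of the lower DP to a position above the higher one, so inverse scope is available.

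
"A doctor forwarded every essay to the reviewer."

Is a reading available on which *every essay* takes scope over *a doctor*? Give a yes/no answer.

Yes

*a doctor* and *every essay* are co-arguments of the matrix verb, with nothing but a clause-internal boundary between them.
Nothing blocks QR of the lower DP to a position above the higher one, so inverse scope is available.
So *every essay* > *a doctor* is among the available readings.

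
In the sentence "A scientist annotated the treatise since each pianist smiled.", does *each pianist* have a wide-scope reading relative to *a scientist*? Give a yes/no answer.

No

The target quantifier *each pianist* is part of the adjunct clause *since each pianist smiled*.
The adjunct-island constraint bars QR out of an adverbial clause.
So *each pianist* cannot raise high enough to outscope *a scientist*; only the surface ordering *a scientist* > *each pianist* is available.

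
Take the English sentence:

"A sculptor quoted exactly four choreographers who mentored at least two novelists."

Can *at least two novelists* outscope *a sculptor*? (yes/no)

Structurally, *at least two novelists* is inside the relative clause *who mentored at least two novelists* modifying *exactly four choreographers*.
Relative clauses are scope islands: a quantifier cannot QR out of a relative clause to take scope in the matrix clause.
*at least two novelists* > *a sculptor* would require crossing that boundary, which is illicit.

No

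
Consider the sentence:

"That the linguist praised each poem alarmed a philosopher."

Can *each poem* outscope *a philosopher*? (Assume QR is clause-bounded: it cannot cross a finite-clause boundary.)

Structurally, *each poem* is inside the sentential subject *that the linguist praised each poem*.
Subjects — clausal subjects included — are islands for extraction, and QR is no exception.
*each poem* is confined to the island and cannot take scope over *a philosopher*.

No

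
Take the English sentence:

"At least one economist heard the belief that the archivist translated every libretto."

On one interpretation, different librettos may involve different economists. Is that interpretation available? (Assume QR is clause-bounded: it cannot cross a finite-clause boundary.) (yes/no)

No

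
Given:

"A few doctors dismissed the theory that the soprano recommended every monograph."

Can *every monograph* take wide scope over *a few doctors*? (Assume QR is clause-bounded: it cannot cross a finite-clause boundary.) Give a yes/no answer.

No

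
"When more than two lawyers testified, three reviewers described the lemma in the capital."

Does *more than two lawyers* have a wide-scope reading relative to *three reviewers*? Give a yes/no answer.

No

*more than two lawyers* occurs within the adjunct clause *when more than two lawyers testified*.
Adverbial clauses are not L-marked, so they are barriers for QR — the quantifier cannot escape the adjunct.
So the wide-scope reading for *more than two lawyers* is blocked.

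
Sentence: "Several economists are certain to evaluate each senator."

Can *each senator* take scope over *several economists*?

Yes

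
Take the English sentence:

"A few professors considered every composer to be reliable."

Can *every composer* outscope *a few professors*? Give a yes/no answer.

Yes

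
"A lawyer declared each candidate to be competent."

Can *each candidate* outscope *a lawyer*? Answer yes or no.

This is an ECM construction: *each candidate* is the infinitival subject, Case-marked by the matrix verb, and the infinitive is transparent for QR.
Nothing blocks QR of the lower DP to a position above the higher one, so inverse scope is available.

Yes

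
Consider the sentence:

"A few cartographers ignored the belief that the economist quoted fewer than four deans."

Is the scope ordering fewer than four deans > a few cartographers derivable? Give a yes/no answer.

Structurally, *fewer than four deans* is inside the complex NP *the belief that the economist quoted fewer than four deans*.
A that-clause complement to a noun is an island; QR cannot cross the NP boundary.
The inverse ordering *fewer than four deans* > *a few cartographers* is therefore underivable.

No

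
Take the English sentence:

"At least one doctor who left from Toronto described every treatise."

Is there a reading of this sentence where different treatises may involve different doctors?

The paraphrase describes the scope ordering *every treatise* > *at least one doctor*.
The RC *who left from Toronto* is an island, but *every treatise* is not inside it — it is the matrix object, a clausemate of *at least one doctor*.
QR within a single clause is free, so the lower quantifier may take scope over the higher one.

Yes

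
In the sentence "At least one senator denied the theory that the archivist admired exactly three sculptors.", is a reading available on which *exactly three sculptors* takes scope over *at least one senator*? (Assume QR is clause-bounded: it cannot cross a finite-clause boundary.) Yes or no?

*exactly three sculptors* occurs within the complex NP *the theory that the archivist admired exactly three sculptors*.
Since the clause is the complement of a nominal head, the CNPC blocks scope extraction.
There is no licit LF on which *exactly three sculptors* c-commands *at least one senator*.
(Only the surface reading survives: one fixed senator with respect to all the relevant sculptors.)

No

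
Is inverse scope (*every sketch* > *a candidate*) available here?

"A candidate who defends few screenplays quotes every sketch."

Yes

Although the sentence contains a relative clause (*who defends few screenplays*), *every sketch* is outside it, in the matrix VP.
Nothing blocks QR of the lower DP to a position above the higher one, so inverse scope is available.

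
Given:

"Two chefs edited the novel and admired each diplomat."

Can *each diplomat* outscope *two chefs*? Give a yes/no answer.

The target quantifier *each diplomat* is part of one conjunct of the coordinate structure (*admired each diplomat*).
Coordinate structures are islands for non-across-the-board movement, QR included.
Hence only narrow scope for *each diplomat* (under *two chefs*) survives.

No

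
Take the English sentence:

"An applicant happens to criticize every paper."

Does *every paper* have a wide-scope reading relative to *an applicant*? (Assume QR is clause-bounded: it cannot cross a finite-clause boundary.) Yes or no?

Yes

*every paper* is the object of the infinitival complement of a raising predicate; raising infinitives are transparent for QR, so the two DPs are in effect clausemates.
QR within a single clause is free, so the lower quantifier may take scope over the higher one.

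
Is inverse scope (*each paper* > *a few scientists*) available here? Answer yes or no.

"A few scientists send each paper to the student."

*each paper* and *a few scientists* are in the same minimal clause.
No island intervenes, so both surface and inverse scope are derivable.

Yes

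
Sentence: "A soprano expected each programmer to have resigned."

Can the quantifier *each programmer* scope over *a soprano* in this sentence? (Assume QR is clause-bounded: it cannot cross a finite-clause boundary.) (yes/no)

Yes

ECM infinitives lack a CP barrier, so *each programmer* can QR over the matrix subject *a soprano*.
Nothing blocks QR of the lower DP to a position above the higher one, so inverse scope is available.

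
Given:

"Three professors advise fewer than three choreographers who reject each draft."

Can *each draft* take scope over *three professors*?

The DP *each draft* is contained in the relative clause *who reject each draft* modifying *fewer than three choreographers*.
Relative clauses block scope extraction: QR cannot target a position outside the modified NP.
Hence only narrow scope for *each draft* (under *three professors*) survives.

No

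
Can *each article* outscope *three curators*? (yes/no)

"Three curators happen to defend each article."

Infinitival complements of raising predicates do not block QR; *each article* and *three curators* are effectively clausemates.
Nothing blocks QR of the lower DP to a position above the higher one, so inverse scope is available.
Both orderings are possible: *three curators* > *each article* and *each article* > *three curators*.

Yes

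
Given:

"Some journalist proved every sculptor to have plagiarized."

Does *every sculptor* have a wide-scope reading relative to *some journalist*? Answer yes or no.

Yes

*every sculptor* is an ECM subject; ECM complements are not islands, and the embedded quantifier may take matrix scope.
Clause-internal QR can adjoin the lower DP above the subject, yielding the inverse reading.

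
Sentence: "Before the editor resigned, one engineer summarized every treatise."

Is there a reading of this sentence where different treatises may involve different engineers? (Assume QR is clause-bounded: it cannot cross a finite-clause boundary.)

Yes

That reading corresponds to *every treatise* > *one engineer*.
The adjunct clause does not contain *every treatise*, which is the matrix object.
Since no island is crossed, the inverse ordering is licensed alongside surface scope.
So *every treatise* > *one engineer* is among the available readings.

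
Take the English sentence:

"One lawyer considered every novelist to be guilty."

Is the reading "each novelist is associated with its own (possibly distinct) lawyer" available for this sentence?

This is the *every novelist* > *one lawyer* reading.
The ECM infinitive is scope-transparent — *every novelist* is free to raise above *one lawyer*.
With no island boundary between them, the object can take inverse scope over the subject via ordinary QR within the clause.
Both orderings are possible: *one lawyer* > *every novelist* and *every novelist* > *one lawyer*.

Yes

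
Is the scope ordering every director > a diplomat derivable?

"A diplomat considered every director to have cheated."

*every director* is the subject of an ECM infinitive — the infinitival complement of an ECM verb is not a scope island, so *every director* can raise into the matrix clause.
Clause-internal QR can adjoin the lower DP above the subject, yielding the inverse reading.

Yes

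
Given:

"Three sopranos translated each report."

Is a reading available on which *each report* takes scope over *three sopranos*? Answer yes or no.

Yes

*each report* and *three sopranos* are in the same minimal clause.
Nothing blocks QR of the lower DP to a position above the higher one, so inverse scope is available.
The sentence is scopally ambiguous between *three sopranos* > *each report* and *each report* > *three sopranos*.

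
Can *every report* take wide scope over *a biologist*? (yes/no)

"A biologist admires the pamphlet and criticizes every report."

Structurally, *every report* is inside one conjunct of the coordinate structure (*criticizes every report*).
A quantifier cannot raise out of one conjunct of a coordination across the whole coordinate structure — the CSC applies to QR.
*every report* is confined to the island and cannot take scope over *a biologist*.
(Only the surface reading survives: one fixed biologist with respect to all the relevant reports.)

No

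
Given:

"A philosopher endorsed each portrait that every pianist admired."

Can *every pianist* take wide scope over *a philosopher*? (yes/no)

No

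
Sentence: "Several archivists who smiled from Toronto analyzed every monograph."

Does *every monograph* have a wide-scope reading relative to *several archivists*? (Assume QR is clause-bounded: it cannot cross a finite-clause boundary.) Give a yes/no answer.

Yes

Although the sentence contains a relative clause (*who smiled from Toronto*), *every monograph* is outside it, in the matrix VP.
No island intervenes, so both surface and inverse scope are derivable.
The sentence is scopally ambiguous between *several archivists* > *every monograph* and *every monograph* > *several archivists*.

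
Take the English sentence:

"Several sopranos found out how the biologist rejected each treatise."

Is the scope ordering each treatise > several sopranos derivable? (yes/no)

The target quantifier *each treatise* is part of the embedded question *how the biologist rejected each treatise*.
Embedded wh-clauses are opaque for QR, so the quantifier stays inside the question.
So *each treatise* cannot raise high enough to outscope *several sopranos*; only the surface ordering *several sopranos* > *each treatise* is available.

No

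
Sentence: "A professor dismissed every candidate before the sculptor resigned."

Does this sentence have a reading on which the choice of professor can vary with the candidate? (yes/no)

The described interpretation is the *every candidate* > *a professor* scoping.
The adjunct island is irrelevant here — *every candidate* and *a professor* are both in the matrix clause.
QR within a single clause is free, so the lower quantifier may take scope over the higher one.

Yes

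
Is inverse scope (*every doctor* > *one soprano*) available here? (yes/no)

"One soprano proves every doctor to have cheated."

Yes

*every doctor* is an ECM subject; ECM complements are not islands, and the embedded quantifier may take matrix scope.
With no island boundary between them, the object can take inverse scope over the subject via ordinary QR within the clause.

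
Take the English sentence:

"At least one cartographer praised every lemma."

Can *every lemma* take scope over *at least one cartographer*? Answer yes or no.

Yes

*every lemma* is the matrix object and *at least one cartographer* the matrix subject; the two are clausemates.
Nothing blocks QR of the lower DP to a position above the higher one, so inverse scope is available.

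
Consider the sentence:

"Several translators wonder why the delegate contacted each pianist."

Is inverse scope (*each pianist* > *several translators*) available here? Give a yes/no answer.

The target quantifier *each pianist* is part of the embedded question *why the delegate contacted each pianist*.
Embedded wh-clauses are opaque for QR, so the quantifier stays inside the question.
There is no licit LF on which *each pianist* c-commands *several translators*.

No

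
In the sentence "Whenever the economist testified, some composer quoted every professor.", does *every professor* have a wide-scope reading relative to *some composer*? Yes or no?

Although there is an adjunct clause, *every professor* is in the main clause, not inside the adjunct.
Nothing blocks QR of the lower DP to a position above the higher one, so inverse scope is available.

Yes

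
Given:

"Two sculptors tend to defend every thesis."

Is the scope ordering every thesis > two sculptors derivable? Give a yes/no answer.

Yes

Infinitival complements of raising predicates do not block QR; *every thesis* and *two sculptors* are effectively clausemates.
Since no island is crossed, the inverse ordering is licensed alongside surface scope.
The sentence is scopally ambiguous between *two sculptors* > *every thesis* and *every thesis* > *two sculptors*.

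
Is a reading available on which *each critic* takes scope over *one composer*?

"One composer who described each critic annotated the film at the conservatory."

The DP *each critic* is contained in the relative clause *who described each critic*.
Quantifiers inside a relative clause are trapped there; the RC boundary blocks QR.
*each critic* > *one composer* would require crossing that boundary, which is illicit.
(Only the surface reading survives: one fixed composer with respect to all the relevant critics.)

No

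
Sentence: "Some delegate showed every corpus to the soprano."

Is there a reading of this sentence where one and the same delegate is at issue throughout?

The paraphrase describes the scope ordering *some delegate* > *every corpus*.
That is the surface-scope ordering, which is always one of the available readings — island constraints only ever restrict inverse scope.

Yes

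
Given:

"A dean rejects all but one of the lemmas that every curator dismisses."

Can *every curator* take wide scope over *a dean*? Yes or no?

No

*every curator* is embedded in the relative clause *that every curator dismisses* modifying *all but one of the lemmas*.
Relative clauses are scope islands: a quantifier cannot QR out of a relative clause to take scope in the matrix clause.
So *every curator* cannot raise high enough to outscope *a dean*; only the surface ordering *a dean* > *every curator* is available.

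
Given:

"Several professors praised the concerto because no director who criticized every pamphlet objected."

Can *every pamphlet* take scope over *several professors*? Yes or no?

No

*every pamphlet* occurs within the relative clause *who criticized every pamphlet*, which is itself inside the adjunct *because no director who criticized every pamphlet objected*.
Nested islands: the RC island is itself inside an adjunct island, so wide scope is doubly excluded.
There is no licit LF on which *every pamphlet* c-commands *several professors*.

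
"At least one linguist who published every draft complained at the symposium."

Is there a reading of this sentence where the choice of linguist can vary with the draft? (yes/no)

No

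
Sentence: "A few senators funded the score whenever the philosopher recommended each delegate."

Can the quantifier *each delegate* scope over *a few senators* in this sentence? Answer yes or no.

*each delegate* sits inside the adjunct clause *whenever the philosopher recommended each delegate*.
Since the clause is an adjunct (not a complement), the Adjunct Condition blocks QR across its edge.
So the wide-scope reading for *each delegate* is blocked.

No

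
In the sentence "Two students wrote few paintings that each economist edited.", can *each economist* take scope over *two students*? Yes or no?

No

*each economist* occurs within the relative clause *that each economist edited* modifying *few paintings*.
A relative clause is a scope island — quantifier raising cannot cross its boundary.
So *each economist* cannot raise to a position above *two students*.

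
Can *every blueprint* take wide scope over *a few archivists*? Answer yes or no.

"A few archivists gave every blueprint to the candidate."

Yes

*every blueprint* is the matrix object and *a few archivists* the matrix subject; the two are clausemates.
Nothing blocks QR of the lower DP to a position above the higher one, so inverse scope is available.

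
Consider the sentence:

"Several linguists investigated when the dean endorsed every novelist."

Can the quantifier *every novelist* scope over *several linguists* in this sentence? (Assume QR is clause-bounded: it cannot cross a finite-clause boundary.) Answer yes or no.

No

The target quantifier *every novelist* is part of the embedded question *when the dean endorsed every novelist*.
QR across an interrogative CP boundary is ruled out as a wh-island violation.
There is no licit LF on which *every novelist* c-commands *several linguists*.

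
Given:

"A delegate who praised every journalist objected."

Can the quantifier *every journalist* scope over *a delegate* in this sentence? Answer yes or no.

No

*every journalist* is embedded in the relative clause *who praised every journalist*.
Quantifiers inside a relative clause are trapped there; the RC boundary blocks QR.
There is no licit LF on which *every journalist* c-commands *a delegate*.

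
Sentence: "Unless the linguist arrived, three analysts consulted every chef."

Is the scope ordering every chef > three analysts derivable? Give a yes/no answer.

*every chef* is a matrix argument; the adjunct is an island but the target quantifier is outside it.
Ordinary QR to a clause-peripheral position gives the wide-scope LF for the lower DP.

Yes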